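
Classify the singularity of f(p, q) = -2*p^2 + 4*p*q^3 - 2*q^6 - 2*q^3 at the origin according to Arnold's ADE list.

A2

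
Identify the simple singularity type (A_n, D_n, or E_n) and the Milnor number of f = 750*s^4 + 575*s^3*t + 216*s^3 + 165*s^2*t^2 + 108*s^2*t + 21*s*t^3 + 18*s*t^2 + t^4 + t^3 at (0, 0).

The Hessian of f at 0 has rank 0. Corank 2; j^3 = (6*s + t)^3 is a perfect cube, so E-series; the 4-jet and mu = 7 give E_7.

Type E7, Milnor number mu = 7.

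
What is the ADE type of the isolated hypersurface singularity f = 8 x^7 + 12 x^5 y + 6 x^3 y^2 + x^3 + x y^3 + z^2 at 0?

The Hessian of f at 0 is [[0, 0, 0], [0, 0, 0], [0, 0, 2]] with rank 1, so corank 2. A Groebner basis of the Jacobian ideal J(f) in C{x,y,z} is {x^3, x*y^2, 3*x^2 + y^3, z}; counting standard monomials gives mu = 7. Corank 2; j^3 = x^3 is a perfect cube, so E-series; the 4-jet and mu = 7 give E_7.

E_{7}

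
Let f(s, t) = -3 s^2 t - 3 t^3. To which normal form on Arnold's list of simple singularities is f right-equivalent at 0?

The Hessian of f at 0 is [[0, 0], [0, 0]] with rank 0, so corank 2. A Groebner basis of the Jacobian ideal J(f) in C{s,t} is {t^3, s^2 + 3*t^2, s*t}; counting standard monomials gives mu = 4. Corank 2; j^3 = -3*t*(s^2 + t^2) splits into three distinct lines over C (the quadratic factor has nonzero discriminant), so D_4.

D_4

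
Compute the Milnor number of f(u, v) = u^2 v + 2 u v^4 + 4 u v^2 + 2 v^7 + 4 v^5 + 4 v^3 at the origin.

The Hessian of f at 0 is [[0, 0], [0, 0]] with rank 0, so corank 2. A Groebner basis of the Jacobian ideal J(f) in C{u,v} is {-u^2/6 + u*v^3 - 8*u*v/3 - 14*v^2/3, u*v + v^4 + 2*v^2, u^3 - 12*u*v^2 - 16*v^3, u^2*v + 4*u*v^2 + 4*v^3}; counting standard monomials gives mu = 8. Corank 2; j^3 = v*(u + 2*v)^2 has shape L^2 M (L != M), so D-series; mu = 8 gives D_8.

8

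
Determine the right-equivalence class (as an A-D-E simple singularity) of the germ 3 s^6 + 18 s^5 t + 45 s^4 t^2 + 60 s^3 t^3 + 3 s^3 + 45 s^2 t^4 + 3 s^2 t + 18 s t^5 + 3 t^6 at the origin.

The Hessian of f at 0 has rank 0. Corank 2; j^3 = 3*s^2*(s + t) has shape L^2 M (L != M), so D-series; mu = 7 gives D_7.

D_7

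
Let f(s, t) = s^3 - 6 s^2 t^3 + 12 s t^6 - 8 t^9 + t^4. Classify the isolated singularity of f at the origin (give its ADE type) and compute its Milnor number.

Type E6, Milnor number mu = 6.

The Hessian of f at 0 has rank 0. Corank 2; j^3 = s^3 is a perfect cube, so E-series; the 4-jet and mu = 6 give E_6.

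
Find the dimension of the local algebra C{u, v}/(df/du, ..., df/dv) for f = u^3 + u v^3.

7

The Hessian of f at 0 has rank 0. Corank 2; j^3 = u^3 is a perfect cube, so E-series; the 4-jet and mu = 7 give E_7.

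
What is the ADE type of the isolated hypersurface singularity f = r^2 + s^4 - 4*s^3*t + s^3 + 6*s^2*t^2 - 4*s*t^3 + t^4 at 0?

E_{6}

The Hessian of f at 0 has rank 1. Corank 2; j^3 = s^3 is a perfect cube, so E-series; the 4-jet and mu = 6 give E_6.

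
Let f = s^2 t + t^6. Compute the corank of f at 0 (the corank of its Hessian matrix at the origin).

Hessian at 0 has rank 0.

2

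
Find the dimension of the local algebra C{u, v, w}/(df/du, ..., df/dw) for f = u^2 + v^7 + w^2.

6

The Hessian of f at 0 is [[2, 0, 0], [0, 0, 0], [0, 0, 2]] with rank 2, so corank 1. A Groebner basis of the Jacobian ideal J(f) in C{u,v,w} is {v^6, u, w}; counting standard monomials gives mu = 6. Corank 1: A-series; mu = 6 gives A_6.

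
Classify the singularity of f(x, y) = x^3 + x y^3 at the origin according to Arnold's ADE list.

The Hessian of f at 0 has rank 0. Corank 2; j^3 = x^3 is a perfect cube, so E-series; the 4-jet and mu = 7 give E_7.

E7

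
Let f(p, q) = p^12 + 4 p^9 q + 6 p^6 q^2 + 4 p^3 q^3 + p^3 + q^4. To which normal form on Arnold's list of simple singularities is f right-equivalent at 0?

The Hessian of f at 0 is [[0, 0], [0, 0]] with rank 0, so corank 2. A Groebner basis of the Jacobian ideal J(f) in C{p,q} is {q^3, p^2}; counting standard monomials gives mu = 6. Corank 2; j^3 = p^3 is a perfect cube, so E-series; the 4-jet and mu = 6 give E_6.

E_{6}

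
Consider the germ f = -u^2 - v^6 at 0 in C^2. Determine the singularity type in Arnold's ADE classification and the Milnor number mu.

Type A5, Milnor number mu = 5.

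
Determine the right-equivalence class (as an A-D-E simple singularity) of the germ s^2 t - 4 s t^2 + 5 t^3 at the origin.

The Hessian of f at 0 has rank 0. Corank 2; j^3 = t*(s^2 - 4*s*t + 5*t^2) splits into three distinct lines over C (the quadratic factor has nonzero discriminant), so D_4.

D4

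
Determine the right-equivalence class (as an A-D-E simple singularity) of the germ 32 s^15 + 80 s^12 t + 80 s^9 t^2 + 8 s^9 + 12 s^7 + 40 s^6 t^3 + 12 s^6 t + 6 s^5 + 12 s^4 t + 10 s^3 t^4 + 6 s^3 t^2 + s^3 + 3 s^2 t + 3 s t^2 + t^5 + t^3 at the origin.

The Hessian of f at 0 is [[0, 0], [0, 0]] with rank 0, so corank 2. A Groebner basis of the Jacobian ideal J(f) in C{s,t} is {-s^2/4 + s*t^3 - s*t/2 - t^2/4, t^4, s^3 - 3*s*t^2 - 2*t^3, s^2*t + 2*s*t^2 + t^3}; counting standard monomials gives mu = 8. Corank 2; j^3 = (s + t)^3 is a perfect cube, so E-series; the 5-jet and mu = 8 give E_8.

E8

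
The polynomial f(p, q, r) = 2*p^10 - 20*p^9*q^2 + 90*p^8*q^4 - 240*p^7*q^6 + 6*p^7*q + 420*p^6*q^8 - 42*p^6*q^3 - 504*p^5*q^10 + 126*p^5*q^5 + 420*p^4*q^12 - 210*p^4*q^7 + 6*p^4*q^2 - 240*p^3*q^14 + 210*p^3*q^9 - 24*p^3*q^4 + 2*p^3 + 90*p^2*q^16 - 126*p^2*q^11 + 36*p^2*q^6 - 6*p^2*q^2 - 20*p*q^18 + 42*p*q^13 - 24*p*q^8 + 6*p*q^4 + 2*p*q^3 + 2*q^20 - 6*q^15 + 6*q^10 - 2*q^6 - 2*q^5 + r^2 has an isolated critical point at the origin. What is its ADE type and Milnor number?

The Hessian of f at 0 is [[0, 0, 0], [0, 0, 0], [0, 0, 2]] with rank 1, so corank 2. A Groebner basis of the Jacobian ideal J(f) in C{p,q,r} is {-p^2 + q^4 - q^3/3, p^3, p^2*q + p^2/3 + q^3/9, -p^2 + p*q^2 - q^3/3, r}; counting standard monomials gives mu = 7. Corank 2; j^3 = 2*p^3 is a perfect cube, so E-series; the 4-jet and mu = 7 give E_7.

Type E7, Milnor number mu = 7.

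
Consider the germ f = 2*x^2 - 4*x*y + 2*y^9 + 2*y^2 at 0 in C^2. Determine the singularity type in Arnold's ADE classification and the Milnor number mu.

Type A8, Milnor number mu = 8.

The Hessian of f at 0 has rank 1. Corank 1: A-series; mu = 8 gives A_8.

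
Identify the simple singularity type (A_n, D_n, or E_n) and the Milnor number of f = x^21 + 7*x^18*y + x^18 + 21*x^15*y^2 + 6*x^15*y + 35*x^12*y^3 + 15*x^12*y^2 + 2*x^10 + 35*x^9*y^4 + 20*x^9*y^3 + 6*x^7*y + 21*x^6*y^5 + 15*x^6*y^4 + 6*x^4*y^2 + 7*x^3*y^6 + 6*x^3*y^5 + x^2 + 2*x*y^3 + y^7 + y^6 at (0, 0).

The Hessian of f at 0 has rank 1. Corank 1: A-series; mu = 6 gives A_6.

Type A_6, Milnor number mu = 6.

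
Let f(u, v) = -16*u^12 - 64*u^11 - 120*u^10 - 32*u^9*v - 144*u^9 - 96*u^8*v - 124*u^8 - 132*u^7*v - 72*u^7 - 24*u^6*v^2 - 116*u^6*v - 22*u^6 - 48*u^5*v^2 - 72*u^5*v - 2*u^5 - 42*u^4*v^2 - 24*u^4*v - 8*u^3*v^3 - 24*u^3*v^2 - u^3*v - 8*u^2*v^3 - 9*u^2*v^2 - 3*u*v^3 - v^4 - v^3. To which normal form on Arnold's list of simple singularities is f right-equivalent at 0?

E_{7}

The Hessian of f at 0 has rank 0. Corank 2; j^3 = -v^3 is a perfect cube, so E-series; the 4-jet and mu = 7 give E_7.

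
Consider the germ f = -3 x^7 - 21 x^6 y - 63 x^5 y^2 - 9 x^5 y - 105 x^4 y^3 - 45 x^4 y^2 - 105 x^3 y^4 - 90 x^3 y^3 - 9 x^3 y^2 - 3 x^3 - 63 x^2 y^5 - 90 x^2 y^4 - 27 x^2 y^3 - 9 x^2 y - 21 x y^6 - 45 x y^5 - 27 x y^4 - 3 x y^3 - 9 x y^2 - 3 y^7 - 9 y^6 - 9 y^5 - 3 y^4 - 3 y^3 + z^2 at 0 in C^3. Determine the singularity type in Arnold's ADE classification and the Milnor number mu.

The Hessian of f at 0 has rank 1. Corank 2; j^3 = -3*(x + y)^3 is a perfect cube, so E-series; the 4-jet and mu = 7 give E_7.

Type E_7, Milnor number mu = 7.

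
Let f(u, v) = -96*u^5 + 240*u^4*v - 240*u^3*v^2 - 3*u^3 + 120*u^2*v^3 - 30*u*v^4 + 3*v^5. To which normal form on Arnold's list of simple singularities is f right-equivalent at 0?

The Hessian of f at 0 is [[0, 0], [0, 0]] with rank 0, so corank 2. A Groebner basis of the Jacobian ideal J(f) in C{u,v} is {v^5, u*v^3 - v^4/8, u^2}; counting standard monomials gives mu = 8. Corank 2; j^3 = -3*u^3 is a perfect cube, so E-series; the 5-jet and mu = 8 give E_8.

E_8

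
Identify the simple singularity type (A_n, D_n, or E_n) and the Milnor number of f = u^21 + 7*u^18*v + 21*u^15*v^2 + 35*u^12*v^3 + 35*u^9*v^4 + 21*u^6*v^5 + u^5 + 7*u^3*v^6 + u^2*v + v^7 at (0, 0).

The Hessian of f at 0 has rank 0. Corank 2; j^3 = u^2*v has shape L^2 M (L != M), so D-series; mu = 8 gives D_8.

Type D_8, Milnor number mu = 8.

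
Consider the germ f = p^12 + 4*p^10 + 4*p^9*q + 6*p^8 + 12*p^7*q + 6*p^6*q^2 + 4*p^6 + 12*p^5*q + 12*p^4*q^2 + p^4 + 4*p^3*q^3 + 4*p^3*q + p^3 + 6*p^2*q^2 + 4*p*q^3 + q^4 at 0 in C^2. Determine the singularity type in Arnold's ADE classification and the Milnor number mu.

Type E_{6}, Milnor number mu = 6.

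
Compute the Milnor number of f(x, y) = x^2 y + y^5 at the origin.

The Hessian of f at 0 has rank 0. Corank 2; j^3 = x^2*y has shape L^2 M (L != M), so D-series; mu = 6 gives D_6.

6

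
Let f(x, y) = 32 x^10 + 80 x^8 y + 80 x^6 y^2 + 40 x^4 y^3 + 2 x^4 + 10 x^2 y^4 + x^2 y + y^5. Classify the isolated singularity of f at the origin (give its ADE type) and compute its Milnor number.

The Hessian of f at 0 has rank 0. Corank 2; j^3 = x^2*y has shape L^2 M (L != M), so D-series; mu = 6 gives D_6.

Type D_6, Milnor number mu = 6.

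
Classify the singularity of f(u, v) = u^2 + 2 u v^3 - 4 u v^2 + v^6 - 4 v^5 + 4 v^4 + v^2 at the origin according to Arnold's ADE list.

A_1

The Hessian of f at 0 has rank 2. Corank 0: nondegenerate Morse point, so A_1.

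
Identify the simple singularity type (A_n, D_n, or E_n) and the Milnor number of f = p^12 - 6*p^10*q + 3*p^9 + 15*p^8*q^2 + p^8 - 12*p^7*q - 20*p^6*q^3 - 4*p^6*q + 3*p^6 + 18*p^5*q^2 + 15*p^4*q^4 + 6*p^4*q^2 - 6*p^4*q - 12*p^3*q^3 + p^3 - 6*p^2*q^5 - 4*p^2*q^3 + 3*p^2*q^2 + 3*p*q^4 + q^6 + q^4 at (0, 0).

Type E_{6}, Milnor number mu = 6.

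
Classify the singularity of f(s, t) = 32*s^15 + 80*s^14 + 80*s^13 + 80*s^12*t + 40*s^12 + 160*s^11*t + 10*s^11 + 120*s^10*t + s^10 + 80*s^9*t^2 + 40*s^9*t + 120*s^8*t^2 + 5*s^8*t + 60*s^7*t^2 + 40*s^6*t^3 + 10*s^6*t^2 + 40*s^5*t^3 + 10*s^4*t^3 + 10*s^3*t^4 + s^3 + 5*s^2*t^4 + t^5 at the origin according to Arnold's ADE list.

E8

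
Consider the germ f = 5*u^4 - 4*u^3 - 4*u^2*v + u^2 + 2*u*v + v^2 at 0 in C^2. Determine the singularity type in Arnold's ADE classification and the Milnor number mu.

The Hessian of f at 0 has rank 1. Corank 1: A-series; mu = 3 gives A_3.

Type A_{3}, Milnor number mu = 3.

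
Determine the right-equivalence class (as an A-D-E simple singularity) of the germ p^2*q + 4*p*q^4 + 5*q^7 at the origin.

The Hessian of f at 0 has rank 0. Corank 2; j^3 = p^2*q has shape L^2 M (L != M), so D-series; mu = 8 gives D_8.

D_{8}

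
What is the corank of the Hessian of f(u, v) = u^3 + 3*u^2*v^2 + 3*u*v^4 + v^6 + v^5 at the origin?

Hessian at 0 has rank 0.

2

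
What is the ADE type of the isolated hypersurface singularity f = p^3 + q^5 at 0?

E_{8}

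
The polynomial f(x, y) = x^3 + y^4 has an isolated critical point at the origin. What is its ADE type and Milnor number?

Type E_{6}, Milnor number mu = 6.

The Hessian of f at 0 has rank 0. Corank 2; j^3 = x^3 is a perfect cube, so E-series; the 4-jet and mu = 6 give E_6.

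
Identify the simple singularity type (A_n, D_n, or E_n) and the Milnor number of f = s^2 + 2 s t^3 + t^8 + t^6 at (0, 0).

The Hessian of f at 0 is [[2, 0], [0, 0]] with rank 1, so corank 1. A Groebner basis of the Jacobian ideal J(f) in C{s,t} is {s^3, s^2*t, s + t^3}; counting standard monomials gives mu = 7. Corank 1: A-series; mu = 7 gives A_7.

Type A_{7}, Milnor number mu = 7.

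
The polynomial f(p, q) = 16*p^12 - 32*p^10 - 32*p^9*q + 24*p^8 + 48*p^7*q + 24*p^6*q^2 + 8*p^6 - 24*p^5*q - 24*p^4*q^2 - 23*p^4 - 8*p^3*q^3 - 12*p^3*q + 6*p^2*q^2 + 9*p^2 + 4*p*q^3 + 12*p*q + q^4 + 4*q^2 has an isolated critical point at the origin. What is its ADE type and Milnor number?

Type A3, Milnor number mu = 3.

The Hessian of f at 0 has rank 1. Corank 1: A-series; mu = 3 gives A_3.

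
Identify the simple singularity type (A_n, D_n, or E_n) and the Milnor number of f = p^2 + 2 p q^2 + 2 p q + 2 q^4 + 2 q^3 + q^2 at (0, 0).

The Hessian of f at 0 is [[2, 2], [2, 2]] with rank 1, so corank 1. A Groebner basis of the Jacobian ideal J(f) in C{p,q} is {p^2 + p + q, p*q - p - q, p + q^2 + q}; counting standard monomials gives mu = 3. Corank 1: A-series; mu = 3 gives A_3.

Type A3, Milnor number mu = 3.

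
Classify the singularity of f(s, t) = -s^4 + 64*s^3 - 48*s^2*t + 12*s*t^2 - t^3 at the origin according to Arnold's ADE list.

The Hessian of f at 0 is [[0, 0], [0, 0]] with rank 0, so corank 2. A Groebner basis of the Jacobian ideal J(f) in C{s,t} is {t^4, s*t^2 - t^3/6, s^2 - s*t/2 + t^2/16}; counting standard monomials gives mu = 6. Corank 2; j^3 = (4*s - t)^3 is a perfect cube, so E-series; the 4-jet and mu = 6 give E_6.

E6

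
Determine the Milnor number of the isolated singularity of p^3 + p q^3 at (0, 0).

The Hessian of f at 0 has rank 0. Corank 2; j^3 = p^3 is a perfect cube, so E-series; the 4-jet and mu = 7 give E_7.

7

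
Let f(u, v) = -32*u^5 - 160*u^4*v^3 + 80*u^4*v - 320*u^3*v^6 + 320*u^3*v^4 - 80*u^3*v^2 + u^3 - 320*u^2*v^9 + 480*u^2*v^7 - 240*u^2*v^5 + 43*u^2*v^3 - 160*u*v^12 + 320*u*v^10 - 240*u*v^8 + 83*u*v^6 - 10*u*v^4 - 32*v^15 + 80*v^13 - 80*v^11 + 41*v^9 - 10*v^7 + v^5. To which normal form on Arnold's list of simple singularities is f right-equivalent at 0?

E_8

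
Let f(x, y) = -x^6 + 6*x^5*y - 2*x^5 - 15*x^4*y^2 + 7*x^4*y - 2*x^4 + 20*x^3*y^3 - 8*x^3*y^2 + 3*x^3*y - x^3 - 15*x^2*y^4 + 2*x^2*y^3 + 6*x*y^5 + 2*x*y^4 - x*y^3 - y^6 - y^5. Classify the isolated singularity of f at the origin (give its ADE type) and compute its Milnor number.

Type E_7, Milnor number mu = 7.

The Hessian of f at 0 has rank 0. Corank 2; j^3 = -x^3 is a perfect cube, so E-series; the 4-jet and mu = 7 give E_7.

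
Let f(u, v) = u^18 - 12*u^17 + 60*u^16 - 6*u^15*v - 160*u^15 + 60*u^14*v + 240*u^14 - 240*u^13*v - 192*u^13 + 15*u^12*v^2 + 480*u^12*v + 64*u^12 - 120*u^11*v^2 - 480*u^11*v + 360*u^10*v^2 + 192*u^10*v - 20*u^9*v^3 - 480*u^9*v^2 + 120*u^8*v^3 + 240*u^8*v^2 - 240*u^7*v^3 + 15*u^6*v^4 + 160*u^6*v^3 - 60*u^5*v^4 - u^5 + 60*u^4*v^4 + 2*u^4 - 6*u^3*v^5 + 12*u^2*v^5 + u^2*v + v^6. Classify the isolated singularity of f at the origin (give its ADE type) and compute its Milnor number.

The Hessian of f at 0 has rank 0. Corank 2; j^3 = u^2*v has shape L^2 M (L != M), so D-series; mu = 7 gives D_7.

Type D7, Milnor number mu = 7.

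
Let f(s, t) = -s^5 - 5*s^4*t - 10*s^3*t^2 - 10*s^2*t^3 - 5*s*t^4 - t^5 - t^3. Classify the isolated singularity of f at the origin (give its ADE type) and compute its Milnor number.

The Hessian of f at 0 has rank 0. Corank 2; j^3 = -t^3 is a perfect cube, so E-series; the 5-jet and mu = 8 give E_8.

Type E_8, Milnor number mu = 8.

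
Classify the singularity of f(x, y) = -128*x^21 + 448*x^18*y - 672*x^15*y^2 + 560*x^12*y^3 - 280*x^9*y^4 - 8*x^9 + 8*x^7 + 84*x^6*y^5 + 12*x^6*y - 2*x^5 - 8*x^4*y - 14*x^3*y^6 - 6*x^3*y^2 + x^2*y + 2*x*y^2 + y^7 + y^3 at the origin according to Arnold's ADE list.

D8

The Hessian of f at 0 has rank 0. Corank 2; j^3 = y*(x + y)^2 has shape L^2 M (L != M), so D-series; mu = 8 gives D_8.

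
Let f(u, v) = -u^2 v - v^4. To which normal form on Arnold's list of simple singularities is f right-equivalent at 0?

D_{5}

The Hessian of f at 0 has rank 0. Corank 2; j^3 = -u^2*v has shape L^2 M (L != M), so D-series; mu = 5 gives D_5.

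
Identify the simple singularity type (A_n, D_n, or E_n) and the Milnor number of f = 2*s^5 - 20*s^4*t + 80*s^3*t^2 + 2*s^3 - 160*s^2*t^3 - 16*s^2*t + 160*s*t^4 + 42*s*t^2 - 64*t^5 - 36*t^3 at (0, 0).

Type D_{6}, Milnor number mu = 6.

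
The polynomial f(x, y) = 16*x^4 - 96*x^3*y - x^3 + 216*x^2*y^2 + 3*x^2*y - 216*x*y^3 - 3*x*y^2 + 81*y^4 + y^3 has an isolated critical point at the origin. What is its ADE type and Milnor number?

Type E_6, Milnor number mu = 6.

The Hessian of f at 0 has rank 0. Corank 2; j^3 = -(x - y)^3 is a perfect cube, so E-series; the 4-jet and mu = 6 give E_6.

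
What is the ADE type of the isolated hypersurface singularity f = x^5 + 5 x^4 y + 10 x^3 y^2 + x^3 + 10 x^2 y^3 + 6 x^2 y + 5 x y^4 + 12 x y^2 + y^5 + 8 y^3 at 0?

The Hessian of f at 0 has rank 0. Corank 2; j^3 = (x + 2*y)^3 is a perfect cube, so E-series; the 5-jet and mu = 8 give E_8.

E_8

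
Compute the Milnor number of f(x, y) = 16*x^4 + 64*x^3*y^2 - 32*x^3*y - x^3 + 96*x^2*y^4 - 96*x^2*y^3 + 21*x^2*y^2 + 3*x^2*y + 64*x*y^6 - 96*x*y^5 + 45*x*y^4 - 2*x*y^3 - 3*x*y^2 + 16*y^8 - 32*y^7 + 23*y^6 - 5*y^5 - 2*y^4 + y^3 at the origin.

The Hessian of f at 0 has rank 0. Corank 2; j^3 = -(x - y)^3 is a perfect cube, so E-series; the 4-jet and mu = 6 give E_6.

6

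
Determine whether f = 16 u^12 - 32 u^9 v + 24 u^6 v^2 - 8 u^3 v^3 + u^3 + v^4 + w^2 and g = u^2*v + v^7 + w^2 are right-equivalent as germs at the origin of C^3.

No.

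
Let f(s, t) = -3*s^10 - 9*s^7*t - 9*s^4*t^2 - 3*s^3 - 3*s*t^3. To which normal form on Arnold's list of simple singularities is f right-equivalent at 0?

E_{7}

The Hessian of f at 0 has rank 0. Corank 2; j^3 = -3*s^3 is a perfect cube, so E-series; the 4-jet and mu = 7 give E_7.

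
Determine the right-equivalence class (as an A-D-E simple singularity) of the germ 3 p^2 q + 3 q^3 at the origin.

The Hessian of f at 0 has rank 0. Corank 2; j^3 = 3*q*(p^2 + q^2) splits into three distinct lines over C (the quadratic factor has nonzero discriminant), so D_4.

D4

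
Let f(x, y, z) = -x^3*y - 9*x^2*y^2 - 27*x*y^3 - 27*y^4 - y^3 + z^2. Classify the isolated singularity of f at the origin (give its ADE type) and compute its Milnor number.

The Hessian of f at 0 is [[0, 0, 0], [0, 0, 0], [0, 0, 2]] with rank 1, so corank 2. A Groebner basis of the Jacobian ideal J(f) in C{x,y,z} is {x^3 - 27*x*y^2 + 3*y^2, x^2*y + 6*x*y^2, y^3, z}; counting standard monomials gives mu = 7. Corank 2; j^3 = -y^3 is a perfect cube, so E-series; the 4-jet and mu = 7 give E_7.

Type E_{7}, Milnor number mu = 7.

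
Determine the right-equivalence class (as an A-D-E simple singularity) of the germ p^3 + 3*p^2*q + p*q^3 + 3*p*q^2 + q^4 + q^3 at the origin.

E_{7}

The Hessian of f at 0 is [[0, 0], [0, 0]] with rank 0, so corank 2. A Groebner basis of the Jacobian ideal J(f) in C{p,q} is {p^3 + 3*p^2*q + 6*p^2 + 12*p*q + 6*q^2, -3*p^2 + p*q^2 - 6*p*q - 3*q^2, 3*p^2 + 6*p*q + q^3 + 3*q^2}; counting standard monomials gives mu = 7. Corank 2; j^3 = (p + q)^3 is a perfect cube, so E-series; the 4-jet and mu = 7 give E_7.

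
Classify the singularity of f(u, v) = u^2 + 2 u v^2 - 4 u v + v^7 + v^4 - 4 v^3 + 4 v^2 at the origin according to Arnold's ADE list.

The Hessian of f at 0 has rank 1. Corank 1: A-series; mu = 6 gives A_6.

A6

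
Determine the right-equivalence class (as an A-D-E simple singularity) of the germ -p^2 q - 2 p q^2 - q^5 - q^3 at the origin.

D6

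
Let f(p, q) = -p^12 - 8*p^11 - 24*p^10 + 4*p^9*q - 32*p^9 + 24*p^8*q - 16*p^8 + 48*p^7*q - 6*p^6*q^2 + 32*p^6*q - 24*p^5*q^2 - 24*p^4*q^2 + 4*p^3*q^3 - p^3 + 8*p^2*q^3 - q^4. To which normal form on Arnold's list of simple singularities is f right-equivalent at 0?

E_{6}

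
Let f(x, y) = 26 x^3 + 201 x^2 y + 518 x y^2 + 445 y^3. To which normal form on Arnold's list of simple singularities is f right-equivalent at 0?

D4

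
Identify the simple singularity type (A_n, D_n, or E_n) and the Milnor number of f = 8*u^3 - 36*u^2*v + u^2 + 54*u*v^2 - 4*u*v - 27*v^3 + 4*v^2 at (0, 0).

Type A2, Milnor number mu = 2.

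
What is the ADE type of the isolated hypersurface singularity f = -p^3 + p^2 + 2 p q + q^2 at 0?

A_{2}

The Hessian of f at 0 is [[2, 2], [2, 2]] with rank 1, so corank 1. A Groebner basis of the Jacobian ideal J(f) in C{p,q} is {q^2, p + q}; counting standard monomials gives mu = 2. Corank 1: A-series; mu = 2 gives A_2.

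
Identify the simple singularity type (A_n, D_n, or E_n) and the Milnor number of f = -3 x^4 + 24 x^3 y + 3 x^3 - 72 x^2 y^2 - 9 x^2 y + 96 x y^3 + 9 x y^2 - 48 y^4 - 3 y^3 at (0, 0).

Type E6, Milnor number mu = 6.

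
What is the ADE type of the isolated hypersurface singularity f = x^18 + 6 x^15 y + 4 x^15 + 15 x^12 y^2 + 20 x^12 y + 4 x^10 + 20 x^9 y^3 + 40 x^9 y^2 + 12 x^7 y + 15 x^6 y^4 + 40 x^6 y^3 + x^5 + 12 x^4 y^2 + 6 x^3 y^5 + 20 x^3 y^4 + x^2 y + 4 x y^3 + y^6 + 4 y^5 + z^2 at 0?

The Hessian of f at 0 has rank 1. Corank 2; j^3 = x^2*y has shape L^2 M (L != M), so D-series; mu = 7 gives D_7.

D_7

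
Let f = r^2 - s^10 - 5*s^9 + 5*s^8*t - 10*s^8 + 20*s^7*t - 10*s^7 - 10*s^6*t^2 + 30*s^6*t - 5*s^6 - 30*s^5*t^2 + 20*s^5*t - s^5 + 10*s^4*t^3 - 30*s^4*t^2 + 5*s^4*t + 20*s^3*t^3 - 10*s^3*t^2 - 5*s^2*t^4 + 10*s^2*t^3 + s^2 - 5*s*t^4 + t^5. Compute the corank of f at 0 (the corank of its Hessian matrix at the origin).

The Hessian at 0 is [[2, 0, 0], [0, 0, 0], [0, 0, 2]] of rank 2; hence corank 1.

1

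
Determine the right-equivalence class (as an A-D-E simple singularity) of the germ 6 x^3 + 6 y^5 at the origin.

E_8

The Hessian of f at 0 has rank 0. Corank 2; j^3 = 6*x^3 is a perfect cube, so E-series; the 5-jet and mu = 8 give E_8.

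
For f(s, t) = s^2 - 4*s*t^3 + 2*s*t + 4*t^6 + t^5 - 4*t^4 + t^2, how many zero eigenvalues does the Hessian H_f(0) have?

The Hessian at 0 is [[2, 2], [2, 2]] of rank 1; hence corank 1.

1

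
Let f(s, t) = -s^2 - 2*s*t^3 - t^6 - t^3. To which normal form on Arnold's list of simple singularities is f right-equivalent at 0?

A_2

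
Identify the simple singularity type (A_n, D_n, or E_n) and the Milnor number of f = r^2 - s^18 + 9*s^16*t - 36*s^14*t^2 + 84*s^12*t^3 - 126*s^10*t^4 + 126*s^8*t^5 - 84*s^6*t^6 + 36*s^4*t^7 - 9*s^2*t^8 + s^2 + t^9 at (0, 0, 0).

Type A8, Milnor number mu = 8.

The Hessian of f at 0 has rank 2. Corank 1: A-series; mu = 8 gives A_8.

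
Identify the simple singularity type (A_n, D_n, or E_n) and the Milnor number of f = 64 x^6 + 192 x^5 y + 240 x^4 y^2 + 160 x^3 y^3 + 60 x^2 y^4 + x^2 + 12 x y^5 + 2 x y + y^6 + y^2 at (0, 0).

The Hessian of f at 0 has rank 1. Corank 1: A-series; mu = 5 gives A_5.

Type A_{5}, Milnor number mu = 5.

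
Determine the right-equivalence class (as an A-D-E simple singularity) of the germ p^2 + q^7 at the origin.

A6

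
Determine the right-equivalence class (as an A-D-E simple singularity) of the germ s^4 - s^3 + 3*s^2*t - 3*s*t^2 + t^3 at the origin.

E_{6}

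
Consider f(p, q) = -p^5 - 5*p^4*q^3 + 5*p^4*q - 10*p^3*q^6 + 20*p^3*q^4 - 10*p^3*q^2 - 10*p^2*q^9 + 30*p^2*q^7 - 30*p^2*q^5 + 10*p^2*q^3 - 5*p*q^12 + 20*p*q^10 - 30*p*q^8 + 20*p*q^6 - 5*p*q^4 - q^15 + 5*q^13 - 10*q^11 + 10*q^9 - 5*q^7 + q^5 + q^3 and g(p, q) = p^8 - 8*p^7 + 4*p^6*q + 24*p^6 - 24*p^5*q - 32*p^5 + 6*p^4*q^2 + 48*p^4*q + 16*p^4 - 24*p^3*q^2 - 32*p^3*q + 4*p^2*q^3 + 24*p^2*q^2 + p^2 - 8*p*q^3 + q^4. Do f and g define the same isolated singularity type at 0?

No.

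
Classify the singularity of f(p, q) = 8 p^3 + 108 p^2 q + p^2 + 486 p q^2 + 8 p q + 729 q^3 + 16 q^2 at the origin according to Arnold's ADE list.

The Hessian of f at 0 is [[2, 8], [8, 32]] with rank 1, so corank 1. A Groebner basis of the Jacobian ideal J(f) in C{p,q} is {q^2, p + 4*q}; counting standard monomials gives mu = 2. Corank 1: A-series; mu = 2 gives A_2.

A_2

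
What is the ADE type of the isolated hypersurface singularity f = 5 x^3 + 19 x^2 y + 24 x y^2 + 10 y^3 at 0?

The Hessian of f at 0 is [[0, 0], [0, 0]] with rank 0, so corank 2. A Groebner basis of the Jacobian ideal J(f) in C{x,y} is {y^3, x^2 - 6*y^2, x*y + 3*y^2}; counting standard monomials gives mu = 4. Corank 2; j^3 = (x + y)*(5*x^2 + 14*x*y + 10*y^2) splits into three distinct lines over C (the quadratic factor has nonzero discriminant), so D_4.

D_4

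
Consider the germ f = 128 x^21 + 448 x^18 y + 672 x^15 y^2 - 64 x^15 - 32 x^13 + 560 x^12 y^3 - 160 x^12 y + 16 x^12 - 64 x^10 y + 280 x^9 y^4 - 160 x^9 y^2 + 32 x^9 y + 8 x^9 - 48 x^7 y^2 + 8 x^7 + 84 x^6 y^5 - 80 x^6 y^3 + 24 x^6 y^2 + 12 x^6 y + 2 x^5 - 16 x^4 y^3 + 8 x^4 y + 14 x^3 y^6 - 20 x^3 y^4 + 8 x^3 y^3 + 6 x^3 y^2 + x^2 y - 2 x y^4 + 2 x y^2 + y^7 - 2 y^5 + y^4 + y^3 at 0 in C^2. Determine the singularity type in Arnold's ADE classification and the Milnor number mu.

The Hessian of f at 0 is [[0, 0], [0, 0]] with rank 0, so corank 2. A Groebner basis of the Jacobian ideal J(f) in C{x,y} is {x^3 - x^2/4 + y^2/4, x^2/4 + y^3 - y^2/4, x*y + y^2}; counting standard monomials gives mu = 5. Corank 2; j^3 = y*(x + y)^2 has shape L^2 M (L != M), so D-series; mu = 5 gives D_5.

Type D5, Milnor number mu = 5.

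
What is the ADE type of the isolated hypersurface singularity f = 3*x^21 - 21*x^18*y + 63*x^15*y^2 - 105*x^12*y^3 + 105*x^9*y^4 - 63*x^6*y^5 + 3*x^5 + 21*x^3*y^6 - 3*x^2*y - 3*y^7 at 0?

D_8

The Hessian of f at 0 is [[0, 0], [0, 0]] with rank 0, so corank 2. A Groebner basis of the Jacobian ideal J(f) in C{x,y} is {x^2/7 + y^6, x^3, x*y}; counting standard monomials gives mu = 8. Corank 2; j^3 = -3*x^2*y has shape L^2 M (L != M), so D-series; mu = 8 gives D_8.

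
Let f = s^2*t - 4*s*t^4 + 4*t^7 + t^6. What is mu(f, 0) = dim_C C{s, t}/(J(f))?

7

The Hessian of f at 0 is [[0, 0], [0, 0]] with rank 0, so corank 2. A Groebner basis of the Jacobian ideal J(f) in C{s,t} is {-s*t/2 + t^4, s^3, s^2*t, s^2/3 + s*t^2}; counting standard monomials gives mu = 7. Corank 2; j^3 = s^2*t has shape L^2 M (L != M), so D-series; mu = 7 gives D_7.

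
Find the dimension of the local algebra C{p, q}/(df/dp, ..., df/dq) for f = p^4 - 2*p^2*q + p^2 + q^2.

The Hessian of f at 0 has rank 2. Corank 0: nondegenerate Morse point, so A_1.

1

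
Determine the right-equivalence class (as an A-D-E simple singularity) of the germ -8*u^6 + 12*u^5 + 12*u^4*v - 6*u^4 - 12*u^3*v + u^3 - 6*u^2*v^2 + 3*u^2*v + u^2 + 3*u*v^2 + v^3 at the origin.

A2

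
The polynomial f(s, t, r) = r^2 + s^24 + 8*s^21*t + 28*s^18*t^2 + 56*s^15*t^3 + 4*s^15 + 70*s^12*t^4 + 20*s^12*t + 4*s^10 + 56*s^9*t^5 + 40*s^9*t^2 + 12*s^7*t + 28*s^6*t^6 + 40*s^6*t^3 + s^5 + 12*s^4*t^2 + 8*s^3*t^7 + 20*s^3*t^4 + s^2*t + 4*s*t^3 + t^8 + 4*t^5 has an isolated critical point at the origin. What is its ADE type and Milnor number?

Type D_9, Milnor number mu = 9.

The Hessian of f at 0 has rank 1. Corank 2; j^3 = s^2*t has shape L^2 M (L != M), so D-series; mu = 9 gives D_9.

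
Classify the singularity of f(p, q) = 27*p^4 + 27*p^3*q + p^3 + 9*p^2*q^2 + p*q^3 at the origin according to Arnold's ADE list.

E_{7}

The Hessian of f at 0 is [[0, 0], [0, 0]] with rank 0, so corank 2. A Groebner basis of the Jacobian ideal J(f) in C{p,q} is {p^2/3 + q^4 + q^3/9, p^3, p^2*q - p^2/9 - q^3/27, 2*p^2/3 + p*q^2 + 2*q^3/9}; counting standard monomials gives mu = 7. Corank 2; j^3 = p^3 is a perfect cube, so E-series; the 4-jet and mu = 7 give E_7.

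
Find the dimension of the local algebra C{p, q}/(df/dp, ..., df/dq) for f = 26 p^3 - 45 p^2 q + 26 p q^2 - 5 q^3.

The Hessian of f at 0 has rank 0. Corank 2; j^3 = (2*p - q)*(13*p^2 - 16*p*q + 5*q^2) splits into three distinct lines over C (the quadratic factor has nonzero discriminant), so D_4.

4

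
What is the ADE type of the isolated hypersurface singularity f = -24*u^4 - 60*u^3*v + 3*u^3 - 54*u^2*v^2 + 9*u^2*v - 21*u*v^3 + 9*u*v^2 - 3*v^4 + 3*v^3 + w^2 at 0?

E_7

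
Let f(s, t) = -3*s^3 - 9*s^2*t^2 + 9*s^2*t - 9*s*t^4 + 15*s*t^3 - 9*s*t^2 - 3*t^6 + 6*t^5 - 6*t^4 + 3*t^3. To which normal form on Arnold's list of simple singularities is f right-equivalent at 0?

E_7

The Hessian of f at 0 has rank 0. Corank 2; j^3 = -3*(s - t)^3 is a perfect cube, so E-series; the 4-jet and mu = 7 give E_7.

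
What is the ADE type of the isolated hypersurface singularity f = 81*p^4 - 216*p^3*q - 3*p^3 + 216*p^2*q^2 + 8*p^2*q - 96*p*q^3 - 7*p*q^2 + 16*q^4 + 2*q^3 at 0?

D_5

The Hessian of f at 0 is [[0, 0], [0, 0]] with rank 0, so corank 2. A Groebner basis of the Jacobian ideal J(f) in C{p,q} is {p*q^2 + p*q/12 - q^2/12, p*q/12 + q^3 - q^2/12, p^2 - 5*p*q/3 + 2*q^2/3}; counting standard monomials gives mu = 5. Corank 2; j^3 = -(p - q)^2*(3*p - 2*q) has shape L^2 M (L != M), so D-series; mu = 5 gives D_5.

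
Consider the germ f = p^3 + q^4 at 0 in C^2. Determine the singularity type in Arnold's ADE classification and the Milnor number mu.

Type E_6, Milnor number mu = 6.

The Hessian of f at 0 has rank 0. Corank 2; j^3 = p^3 is a perfect cube, so E-series; the 4-jet and mu = 6 give E_6.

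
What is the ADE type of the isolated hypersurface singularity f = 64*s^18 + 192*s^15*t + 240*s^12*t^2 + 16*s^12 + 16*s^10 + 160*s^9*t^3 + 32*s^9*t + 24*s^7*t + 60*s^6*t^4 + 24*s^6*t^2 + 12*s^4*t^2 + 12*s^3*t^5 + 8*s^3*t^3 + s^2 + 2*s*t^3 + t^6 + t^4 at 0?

The Hessian of f at 0 has rank 1. Corank 1: A-series; mu = 3 gives A_3.

A3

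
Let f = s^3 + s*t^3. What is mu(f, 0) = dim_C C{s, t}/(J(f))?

The Hessian of f at 0 is [[0, 0], [0, 0]] with rank 0, so corank 2. A Groebner basis of the Jacobian ideal J(f) in C{s,t} is {s^3, s*t^2, 3*s^2 + t^3}; counting standard monomials gives mu = 7. Corank 2; j^3 = s^3 is a perfect cube, so E-series; the 4-jet and mu = 7 give E_7.

7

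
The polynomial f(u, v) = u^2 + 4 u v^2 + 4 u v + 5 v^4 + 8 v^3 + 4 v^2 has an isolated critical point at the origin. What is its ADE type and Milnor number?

The Hessian of f at 0 has rank 1. Corank 1: A-series; mu = 3 gives A_3.

Type A_3, Milnor number mu = 3.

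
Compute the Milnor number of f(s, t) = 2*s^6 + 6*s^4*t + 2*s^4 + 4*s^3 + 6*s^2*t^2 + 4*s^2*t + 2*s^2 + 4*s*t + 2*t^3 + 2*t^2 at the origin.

2

The Hessian of f at 0 is [[4, 4], [4, 4]] with rank 1, so corank 1. A Groebner basis of the Jacobian ideal J(f) in C{s,t} is {t^2, s + t}; counting standard monomials gives mu = 2. Corank 1: A-series; mu = 2 gives A_2.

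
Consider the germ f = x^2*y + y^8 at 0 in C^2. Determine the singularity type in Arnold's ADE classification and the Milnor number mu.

Type D_9, Milnor number mu = 9.

The Hessian of f at 0 is [[0, 0], [0, 0]] with rank 0, so corank 2. A Groebner basis of the Jacobian ideal J(f) in C{x,y} is {x^2/8 + y^7, x^3, x*y}; counting standard monomials gives mu = 9. Corank 2; j^3 = x^2*y has shape L^2 M (L != M), so D-series; mu = 9 gives D_9.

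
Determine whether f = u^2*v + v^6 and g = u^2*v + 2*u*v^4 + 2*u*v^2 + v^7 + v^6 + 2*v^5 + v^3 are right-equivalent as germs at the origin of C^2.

Yes.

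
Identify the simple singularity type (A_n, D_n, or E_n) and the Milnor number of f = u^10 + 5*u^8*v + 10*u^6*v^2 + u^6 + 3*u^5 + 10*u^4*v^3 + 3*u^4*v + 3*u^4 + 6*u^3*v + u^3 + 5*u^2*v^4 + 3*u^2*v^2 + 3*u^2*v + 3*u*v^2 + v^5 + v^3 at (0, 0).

Type E_8, Milnor number mu = 8.

The Hessian of f at 0 has rank 0. Corank 2; j^3 = (u + v)^3 is a perfect cube, so E-series; the 5-jet and mu = 8 give E_8.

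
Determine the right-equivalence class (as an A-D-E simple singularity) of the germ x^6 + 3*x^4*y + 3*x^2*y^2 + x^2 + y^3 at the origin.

A_2

The Hessian of f at 0 has rank 1. Corank 1: A-series; mu = 2 gives A_2.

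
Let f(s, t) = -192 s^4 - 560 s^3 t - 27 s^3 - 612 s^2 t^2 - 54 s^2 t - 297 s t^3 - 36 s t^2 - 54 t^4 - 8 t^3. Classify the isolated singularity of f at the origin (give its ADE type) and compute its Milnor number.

Type E_{7}, Milnor number mu = 7.

The Hessian of f at 0 has rank 0. Corank 2; j^3 = -(3*s + 2*t)^3 is a perfect cube, so E-series; the 4-jet and mu = 7 give E_7.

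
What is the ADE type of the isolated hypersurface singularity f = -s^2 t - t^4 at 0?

D_5

The Hessian of f at 0 has rank 0. Corank 2; j^3 = -s^2*t has shape L^2 M (L != M), so D-series; mu = 5 gives D_5.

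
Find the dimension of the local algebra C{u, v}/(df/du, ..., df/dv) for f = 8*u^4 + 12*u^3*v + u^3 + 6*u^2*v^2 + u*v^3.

The Hessian of f at 0 has rank 0. Corank 2; j^3 = u^3 is a perfect cube, so E-series; the 4-jet and mu = 7 give E_7.

7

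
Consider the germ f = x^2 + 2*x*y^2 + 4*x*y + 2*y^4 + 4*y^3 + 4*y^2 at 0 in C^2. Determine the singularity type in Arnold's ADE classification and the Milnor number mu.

Type A3, Milnor number mu = 3.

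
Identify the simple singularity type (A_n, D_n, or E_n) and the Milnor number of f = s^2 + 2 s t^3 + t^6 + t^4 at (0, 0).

Type A_{3}, Milnor number mu = 3.

The Hessian of f at 0 is [[2, 0], [0, 0]] with rank 1, so corank 1. A Groebner basis of the Jacobian ideal J(f) in C{s,t} is {t^3, s}; counting standard monomials gives mu = 3. Corank 1: A-series; mu = 3 gives A_3.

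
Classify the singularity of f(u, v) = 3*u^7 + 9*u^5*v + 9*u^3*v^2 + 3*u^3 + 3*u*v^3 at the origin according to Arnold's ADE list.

E7

The Hessian of f at 0 has rank 0. Corank 2; j^3 = 3*u^3 is a perfect cube, so E-series; the 4-jet and mu = 7 give E_7.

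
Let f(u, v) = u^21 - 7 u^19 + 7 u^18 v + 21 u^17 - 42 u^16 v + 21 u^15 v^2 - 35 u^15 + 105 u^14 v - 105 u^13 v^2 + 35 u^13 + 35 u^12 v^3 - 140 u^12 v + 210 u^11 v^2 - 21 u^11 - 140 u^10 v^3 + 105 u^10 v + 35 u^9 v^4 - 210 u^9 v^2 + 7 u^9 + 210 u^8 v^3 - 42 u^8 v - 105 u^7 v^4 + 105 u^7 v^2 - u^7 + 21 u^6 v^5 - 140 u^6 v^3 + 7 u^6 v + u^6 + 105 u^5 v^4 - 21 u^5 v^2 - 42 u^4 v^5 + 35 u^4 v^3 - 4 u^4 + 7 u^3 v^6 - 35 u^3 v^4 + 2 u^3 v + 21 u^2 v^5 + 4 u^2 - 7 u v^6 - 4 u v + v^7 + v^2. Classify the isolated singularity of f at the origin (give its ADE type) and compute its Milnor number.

The Hessian of f at 0 is [[8, -4], [-4, 2]] with rank 1, so corank 1. A Groebner basis of the Jacobian ideal J(f) in C{u,v} is {-16*u*v + v^4 + 8*v^2, u*v^2 - 8*u/3 - v^3/3 + 4*v/3, u^2 - u*v + v^2/4}; counting standard monomials gives mu = 6. Corank 1: A-series; mu = 6 gives A_6.

Type A_6, Milnor number mu = 6.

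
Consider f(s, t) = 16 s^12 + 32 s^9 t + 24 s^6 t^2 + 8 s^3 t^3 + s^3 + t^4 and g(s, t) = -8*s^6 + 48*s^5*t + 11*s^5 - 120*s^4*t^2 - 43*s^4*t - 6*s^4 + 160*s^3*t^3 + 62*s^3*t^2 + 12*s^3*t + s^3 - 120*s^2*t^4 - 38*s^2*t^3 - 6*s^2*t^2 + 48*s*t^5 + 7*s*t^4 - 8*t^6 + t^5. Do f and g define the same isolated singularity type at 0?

The Hessian of f at 0 has rank 0. Corank 2; j^3 = s^3 is a perfect cube, so E-series; the 4-jet and mu = 6 give E_6. The Hessian of g at 0 has rank 0. Corank 2; j^3 = s^3 is a perfect cube, so E-series; the 5-jet and mu = 8 give E_8. f is E_6 but g is E_8, hence not right-equivalent.

No.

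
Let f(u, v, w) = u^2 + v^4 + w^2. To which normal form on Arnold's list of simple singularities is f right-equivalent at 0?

The Hessian of f at 0 is [[2, 0, 0], [0, 0, 0], [0, 0, 2]] with rank 2, so corank 1. A Groebner basis of the Jacobian ideal J(f) in C{u,v,w} is {v^3, u, w}; counting standard monomials gives mu = 3. Corank 1: A-series; mu = 3 gives A_3.

A3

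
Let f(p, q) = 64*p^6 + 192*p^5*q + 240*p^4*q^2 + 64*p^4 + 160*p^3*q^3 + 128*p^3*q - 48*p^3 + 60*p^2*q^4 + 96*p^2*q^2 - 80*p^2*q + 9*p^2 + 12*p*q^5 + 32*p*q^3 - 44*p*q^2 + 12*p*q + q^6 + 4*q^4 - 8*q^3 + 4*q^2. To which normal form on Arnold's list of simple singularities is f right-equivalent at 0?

A_{5}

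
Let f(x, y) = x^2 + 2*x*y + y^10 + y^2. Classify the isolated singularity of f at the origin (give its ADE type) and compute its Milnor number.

Type A_{9}, Milnor number mu = 9.

The Hessian of f at 0 has rank 1. Corank 1: A-series; mu = 9 gives A_9.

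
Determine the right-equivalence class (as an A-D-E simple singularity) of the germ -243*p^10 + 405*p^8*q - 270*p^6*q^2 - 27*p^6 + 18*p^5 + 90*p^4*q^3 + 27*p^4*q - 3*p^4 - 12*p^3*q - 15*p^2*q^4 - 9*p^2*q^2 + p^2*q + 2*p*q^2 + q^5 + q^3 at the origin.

The Hessian of f at 0 is [[0, 0], [0, 0]] with rank 0, so corank 2. A Groebner basis of the Jacobian ideal J(f) in C{p,q} is {p^3 - 3*p^2/4 - 7*p*q/6 - 5*q^2/12, p^2*q - p*q/3 - q^2/3, 3*p^2/4 + p*q^2 + 11*p*q/6 + 13*q^2/12, -3*p^2/2 - 10*p*q/3 + q^3 - 11*q^2/6}; counting standard monomials gives mu = 6. Corank 2; j^3 = q*(p + q)^2 has shape L^2 M (L != M), so D-series; mu = 6 gives D_6.

D_{6}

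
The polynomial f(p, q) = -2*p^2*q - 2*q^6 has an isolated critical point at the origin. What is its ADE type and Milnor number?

Type D7, Milnor number mu = 7.

The Hessian of f at 0 is [[0, 0], [0, 0]] with rank 0, so corank 2. A Groebner basis of the Jacobian ideal J(f) in C{p,q} is {p^2/6 + q^5, p^3, p*q}; counting standard monomials gives mu = 7. Corank 2; j^3 = -2*p^2*q has shape L^2 M (L != M), so D-series; mu = 7 gives D_7.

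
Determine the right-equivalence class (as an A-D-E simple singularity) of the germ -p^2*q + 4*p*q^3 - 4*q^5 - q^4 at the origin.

D5

The Hessian of f at 0 has rank 0. Corank 2; j^3 = -p^2*q has shape L^2 M (L != M), so D-series; mu = 5 gives D_5.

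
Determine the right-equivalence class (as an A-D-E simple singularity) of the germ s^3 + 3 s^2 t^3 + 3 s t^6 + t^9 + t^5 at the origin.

E_{8}

The Hessian of f at 0 is [[0, 0], [0, 0]] with rank 0, so corank 2. A Groebner basis of the Jacobian ideal J(f) in C{s,t} is {s^2/2 + s*t^3, t^4, s^3, s^2*t}; counting standard monomials gives mu = 8. Corank 2; j^3 = s^3 is a perfect cube, so E-series; the 5-jet and mu = 8 give E_8.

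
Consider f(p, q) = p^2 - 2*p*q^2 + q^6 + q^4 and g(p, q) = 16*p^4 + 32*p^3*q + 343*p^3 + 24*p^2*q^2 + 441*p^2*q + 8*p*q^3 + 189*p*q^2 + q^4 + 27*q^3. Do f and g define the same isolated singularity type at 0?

No.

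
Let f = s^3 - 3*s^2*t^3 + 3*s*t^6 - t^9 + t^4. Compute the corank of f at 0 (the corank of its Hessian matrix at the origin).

2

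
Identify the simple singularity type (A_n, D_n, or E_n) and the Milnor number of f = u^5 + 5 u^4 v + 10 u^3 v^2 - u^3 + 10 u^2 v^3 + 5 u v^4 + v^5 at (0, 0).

The Hessian of f at 0 is [[0, 0], [0, 0]] with rank 0, so corank 2. A Groebner basis of the Jacobian ideal J(f) in C{u,v} is {v^5, u*v^3 + v^4/4, u^2}; counting standard monomials gives mu = 8. Corank 2; j^3 = -u^3 is a perfect cube, so E-series; the 5-jet and mu = 8 give E_8.

Type E_8, Milnor number mu = 8.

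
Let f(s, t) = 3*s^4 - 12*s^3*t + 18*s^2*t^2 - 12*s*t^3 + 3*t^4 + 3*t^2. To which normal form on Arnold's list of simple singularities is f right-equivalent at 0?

The Hessian of f at 0 is [[0, 0], [0, 6]] with rank 1, so corank 1. A Groebner basis of the Jacobian ideal J(f) in C{s,t} is {s^3, t}; counting standard monomials gives mu = 3. Corank 1: A-series; mu = 3 gives A_3.

A_{3}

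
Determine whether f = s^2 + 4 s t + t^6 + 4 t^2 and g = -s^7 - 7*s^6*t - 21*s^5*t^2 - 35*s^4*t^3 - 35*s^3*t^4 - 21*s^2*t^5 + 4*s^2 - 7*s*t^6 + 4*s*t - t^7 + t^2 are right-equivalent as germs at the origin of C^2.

The Hessian of f at 0 is [[2, 4], [4, 8]] with rank 1, so corank 1. A Groebner basis of the Jacobian ideal J(f) in C{s,t} is {t^5, s + 2*t}; counting standard monomials gives mu = 5. Corank 1: A-series; mu = 5 gives A_5. The Hessian of g at 0 is [[8, 4], [4, 2]] with rank 1, so corank 1. A Groebner basis of the Jacobian ideal J(g) in C{s,t} is {t^6, s + t/2}; counting standard monomials gives mu = 6. Corank 1: A-series; mu = 6 gives A_6. f is A_5 but g is A_6, hence not right-equivalent.

No.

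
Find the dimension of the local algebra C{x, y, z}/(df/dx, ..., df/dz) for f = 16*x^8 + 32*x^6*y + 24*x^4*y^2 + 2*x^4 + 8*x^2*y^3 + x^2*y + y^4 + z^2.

5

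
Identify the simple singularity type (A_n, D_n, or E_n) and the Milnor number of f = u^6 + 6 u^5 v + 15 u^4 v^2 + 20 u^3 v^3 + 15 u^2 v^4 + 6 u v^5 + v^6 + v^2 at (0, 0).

Type A_{5}, Milnor number mu = 5.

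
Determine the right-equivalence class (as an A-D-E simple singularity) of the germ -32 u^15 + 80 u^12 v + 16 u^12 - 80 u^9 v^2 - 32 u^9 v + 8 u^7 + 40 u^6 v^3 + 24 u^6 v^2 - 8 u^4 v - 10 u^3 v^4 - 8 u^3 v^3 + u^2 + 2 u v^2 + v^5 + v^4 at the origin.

A4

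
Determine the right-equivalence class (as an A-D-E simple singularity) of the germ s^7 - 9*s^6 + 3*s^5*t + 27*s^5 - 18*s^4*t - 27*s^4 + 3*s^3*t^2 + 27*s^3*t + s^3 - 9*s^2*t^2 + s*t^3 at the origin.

E_{7}

The Hessian of f at 0 has rank 0. Corank 2; j^3 = s^3 is a perfect cube, so E-series; the 4-jet and mu = 7 give E_7.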